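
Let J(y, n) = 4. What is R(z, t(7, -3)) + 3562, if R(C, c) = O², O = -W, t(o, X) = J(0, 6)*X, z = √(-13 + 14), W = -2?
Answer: 3566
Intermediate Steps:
z = 1 (z = √1 = 1)
t(o, X) = 4*X
O = 2 (O = -1*(-2) = 2)
R(C, c) = 4 (R(C, c) = 2² = 4)
R(z, t(7, -3)) + 3562 = 4 + 3562 = 3566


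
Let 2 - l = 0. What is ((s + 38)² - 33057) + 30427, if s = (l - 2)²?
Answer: -1186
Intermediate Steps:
l = 2 (l = 2 - 1*0 = 2 + 0 = 2)
s = 0 (s = (2 - 2)² = 0² = 0)
((s + 38)² - 33057) + 30427 = ((0 + 38)² - 33057) + 30427 = (38² - 33057) + 30427 = (1444 - 33057) + 30427 = -31613 + 30427 = -1186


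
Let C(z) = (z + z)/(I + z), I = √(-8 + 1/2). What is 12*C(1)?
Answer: 48/17 - 24*I*√30/17 ≈ 2.8235 - 7.7326*I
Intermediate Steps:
I = I*√30/2 (I = √(-8 + ½) = √(-15/2) = I*√30/2 ≈ 2.7386*I)
C(z) = 2*z/(z + I*√30/2) (C(z) = (z + z)/(I*√30/2 + z) = (2*z)/(z + I*√30/2) = 2*z/(z + I*√30/2))
12*C(1) = 12*(4*1/(2*1 + I*√30)) = 12*(4*1/(2 + I*√30)) = 12*(4/(2 + I*√30)) = 48/(2 + I*√30)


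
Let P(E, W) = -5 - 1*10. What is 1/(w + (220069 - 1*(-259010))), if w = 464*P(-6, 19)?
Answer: 1/472119 ≈ 2.1181e-6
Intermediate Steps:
P(E, W) = -15 (P(E, W) = -5 - 10 = -15)
w = -6960 (w = 464*(-15) = -6960)
1/(w + (220069 - 1*(-259010))) = 1/(-6960 + (220069 - 1*(-259010))) = 1/(-6960 + (220069 + 259010)) = 1/(-6960 + 479079) = 1/472119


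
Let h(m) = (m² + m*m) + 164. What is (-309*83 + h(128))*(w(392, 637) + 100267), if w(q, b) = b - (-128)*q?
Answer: 1100617800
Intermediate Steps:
h(m) = 164 + 2*m² (h(m) = (m² + m²) + 164 = 2*m² + 164 = 164 + 2*m²)
w(q, b) = b + 128*q
(-309*83 + h(128))*(w(392, 637) + 100267) = (-309*83 + (164 + 2*128²))*((637 + 128*392) + 100267) = (-25647 + (164 + 2*16384))*((637 + 50176) + 100267) = (-25647 + (164 + 32768))*(50813 + 100267) = (-25647 + 32932)*151080 = 7285*151080 = 1100617800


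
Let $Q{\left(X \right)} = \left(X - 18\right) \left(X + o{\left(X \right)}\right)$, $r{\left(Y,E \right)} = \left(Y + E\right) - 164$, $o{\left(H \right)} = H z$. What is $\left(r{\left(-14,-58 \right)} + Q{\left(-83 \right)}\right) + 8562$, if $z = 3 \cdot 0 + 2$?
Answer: $33475$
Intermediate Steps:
$z = 2$ ($z = 0 + 2 = 2$)
$o{\left(H \right)} = 2 H$ ($o{\left(H \right)} = H 2 = 2 H$)
$r{\left(Y,E \right)} = -164 + E + Y$ ($r{\left(Y,E \right)} = \left(E + Y\right) - 164 = -164 + E + Y$)
$Q{\left(X \right)} = 3 X \left(-18 + X\right)$ ($Q{\left(X \right)} = \left(X - 18\right) \left(X + 2 X\right) = \left(-18 + X\right) 3 X = 3 X \left(-18 + X\right)$)
$\left(r{\left(-14,-58 \right)} + Q{\left(-83 \right)}\right) + 8562 = \left(\left(-164 - 58 - 14\right) + 3 \left(-83\right) \left(-18 - 83\right)\right) + 8562 = \left(-236 + 3 \left(-83\right) \left(-101\right)\right) + 8562 = \left(-236 + 25149\right) + 8562 = 24913 + 8562 = 33475$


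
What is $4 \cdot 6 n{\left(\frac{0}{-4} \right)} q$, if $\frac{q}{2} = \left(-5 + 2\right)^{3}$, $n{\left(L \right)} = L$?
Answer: $0$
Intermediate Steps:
$q = -54$ ($q = 2 \left(-5 + 2\right)^{3} = 2 \left(-3\right)^{3} = 2 \left(-27\right) = -54$)
$4 \cdot 6 n{\left(\frac{0}{-4} \right)} q = 4 \cdot 6 \frac{0}{-4} \left(-54\right) = 24 \cdot 0 \left(- \frac{1}{4}\right) \left(-54\right) = 24 \cdot 0 \left(-54\right) = 0 \left(-54\right) = 0$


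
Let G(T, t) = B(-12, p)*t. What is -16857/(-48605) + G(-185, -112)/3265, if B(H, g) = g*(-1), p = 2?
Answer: 2637025/6347813 ≈ 0.41542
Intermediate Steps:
B(H, g) = -g
G(T, t) = -2*t (G(T, t) = (-1*2)*t = -2*t)
-16857/(-48605) + G(-185, -112)/3265 = -16857/(-48605) - 2*(-112)/3265 = -16857*(-1/48605) + 224*(1/3265) = 16857/48605 + 224/3265 = 2637025/6347813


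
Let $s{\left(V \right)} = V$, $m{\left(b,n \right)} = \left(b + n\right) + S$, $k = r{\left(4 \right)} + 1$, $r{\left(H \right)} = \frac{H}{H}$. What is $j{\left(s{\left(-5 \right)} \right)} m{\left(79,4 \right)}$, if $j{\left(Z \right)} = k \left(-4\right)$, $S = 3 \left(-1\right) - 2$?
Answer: $-624$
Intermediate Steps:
$r{\left(H \right)} = 1$
$S = -5$ ($S = -3 - 2 = -5$)
$k = 2$ ($k = 1 + 1 = 2$)
$m{\left(b,n \right)} = -5 + b + n$ ($m{\left(b,n \right)} = \left(b + n\right) - 5 = -5 + b + n$)
$j{\left(Z \right)} = -8$ ($j{\left(Z \right)} = 2 \left(-4\right) = -8$)
$j{\left(s{\left(-5 \right)} \right)} m{\left(79,4 \right)} = - 8 \left(-5 + 79 + 4\right) = \left(-8\right) 78 = -624$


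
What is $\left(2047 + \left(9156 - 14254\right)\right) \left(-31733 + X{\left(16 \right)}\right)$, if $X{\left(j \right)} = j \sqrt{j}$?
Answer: $96622119$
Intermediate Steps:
$X{\left(j \right)} = j^{\frac{3}{2}}$
$\left(2047 + \left(9156 - 14254\right)\right) \left(-31733 + X{\left(16 \right)}\right) = \left(2047 + \left(9156 - 14254\right)\right) \left(-31733 + 16^{\frac{3}{2}}\right) = \left(2047 + \left(9156 - 14254\right)\right) \left(-31733 + 64\right) = \left(2047 - 5098\right) \left(-31669\right) = \left(-3051\right) \left(-31669\right) = 96622119$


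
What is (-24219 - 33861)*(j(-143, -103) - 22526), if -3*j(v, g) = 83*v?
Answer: 1078526240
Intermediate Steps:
j(v, g) = -83*v/3
(-24219 - 33861)*(j(-143, -103) - 22526) = (-24219 - 33861)*(-83/3*(-143) - 22526) = -58080*(11869/3 - 22526) = -58080*(-55709/3) = 1078526240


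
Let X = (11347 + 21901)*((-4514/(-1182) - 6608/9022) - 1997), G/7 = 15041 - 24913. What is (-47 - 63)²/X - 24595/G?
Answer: 8485671884134345/23854228180580294 ≈ 0.35573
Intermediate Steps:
G = -69104 (G = 7*(15041 - 24913) = 7*(-9872) = -69104)
X = -176738898304832/2666001 (X = 33248*((-4514*(-1/1182) - 6608*1/9022) - 1997) = 33248*((2257/591 - 3304/4511) - 1997) = 33248*(8228663/2666001 - 1997) = 33248*(-5315775334/2666001) = -176738898304832/2666001 ≈ -6.6294e+7)
(-47 - 63)²/X - 24595/G = (-47 - 63)²/(-176738898304832/2666001) - 24595/(-69104) = (-110)²*(-2666001/176738898304832) - 24595*(-1/69104) = 12100*(-2666001/176738898304832) + 24595/69104 = -8064653025/44184724576208 + 24595/69104 = 8485671884134345/23854228180580294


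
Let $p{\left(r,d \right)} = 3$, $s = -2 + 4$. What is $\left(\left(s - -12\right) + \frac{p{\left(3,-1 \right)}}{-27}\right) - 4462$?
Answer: $- \frac{40033}{9} \approx -4448.1$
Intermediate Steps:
$s = 2$
$\left(\left(s - -12\right) + \frac{p{\left(3,-1 \right)}}{-27}\right) - 4462 = \left(\left(2 - -12\right) + \frac{3}{-27}\right) - 4462 = \left(\left(2 + 12\right) + 3 \left(- \frac{1}{27}\right)\right) - 4462 = \left(14 - \frac{1}{9}\right) - 4462 = \frac{125}{9} - 4462 = - \frac{40033}{9}$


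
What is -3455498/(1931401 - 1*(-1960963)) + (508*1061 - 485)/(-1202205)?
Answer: -1041711110697/779903243770 ≈ -1.3357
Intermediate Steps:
-3455498/(1931401 - 1*(-1960963)) + (508*1061 - 485)/(-1202205) = -3455498/(1931401 + 1960963) + (538988 - 485)*(-1/1202205) = -3455498/3892364 + 538503*(-1/1202205) = -3455498*1/3892364 - 179501/400735 = -1727749/1946182 - 179501/400735 = -1041711110697/779903243770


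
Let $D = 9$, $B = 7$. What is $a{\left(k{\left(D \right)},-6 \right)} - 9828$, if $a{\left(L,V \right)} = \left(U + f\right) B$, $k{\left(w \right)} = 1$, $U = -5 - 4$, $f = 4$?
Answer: $-9863$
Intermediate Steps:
$U = -9$ ($U = -5 - 4 = -9$)
$a{\left(L,V \right)} = -35$ ($a{\left(L,V \right)} = \left(-9 + 4\right) 7 = \left(-5\right) 7 = -35$)
$a{\left(k{\left(D \right)},-6 \right)} - 9828 = -35 - 9828 = -9863$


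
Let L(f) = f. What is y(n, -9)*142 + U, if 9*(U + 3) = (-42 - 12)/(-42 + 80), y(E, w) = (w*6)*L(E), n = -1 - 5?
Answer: 874092/19 ≈ 46005.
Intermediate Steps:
n = -6
y(E, w) = 6*E*w (y(E, w) = (w*6)*E = (6*w)*E = 6*E*w)
U = -60/19 (U = -3 + ((-42 - 12)/(-42 + 80))/9 = -3 + (-54/38)/9 = -3 + (-54*1/38)/9 = -3 + (⅑)*(-27/19) = -3 - 3/19 = -60/19 ≈ -3.1579)
y(n, -9)*142 + U = (6*(-6)*(-9))*142 - 60/19 = 324*142 - 60/19 = 46008 - 60/19 = 874092/19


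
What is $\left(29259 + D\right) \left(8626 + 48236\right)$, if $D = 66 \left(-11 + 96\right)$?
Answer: $1982721078$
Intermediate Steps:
$D = 5610$ ($D = 66 \cdot 85 = 5610$)
$\left(29259 + D\right) \left(8626 + 48236\right) = \left(29259 + 5610\right) \left(8626 + 48236\right) = 34869 \cdot 56862 = 1982721078$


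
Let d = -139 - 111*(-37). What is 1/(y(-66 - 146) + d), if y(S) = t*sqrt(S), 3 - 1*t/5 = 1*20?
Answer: 992/4319181 + 85*I*sqrt(53)/8638362 ≈ 0.00022967 + 7.1635e-5*I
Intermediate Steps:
t = -85 (t = 15 - 5*20 = 15 - 100 = -85)
y(S) = -85*sqrt(S)
d = 3968 (d = -139 + 4107 = 3968)
1/(y(-66 - 146) + d) = 1/(-85*sqrt(-66 - 146) + 3968) = 1/(-170*I*sqrt(53) + 3968) = 1/(3968 - 170*I*sqrt(53))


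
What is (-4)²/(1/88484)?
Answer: 1415744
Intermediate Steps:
(-4)²/(1/88484) = 16/(1/88484) = 16*88484 = 1415744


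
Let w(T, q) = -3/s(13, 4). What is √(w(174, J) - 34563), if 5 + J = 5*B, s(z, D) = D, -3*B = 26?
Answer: I*√138255/2 ≈ 185.91*I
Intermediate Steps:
B = -26/3 (B = -⅓*26 = -26/3 ≈ -8.6667)
J = -145/3 (J = -5 + 5*(-26/3) = -5 - 130/3 = -145/3 ≈ -48.333)
w(T, q) = -¾ (w(T, q) = -3/4 = -3*¼ = -¾)
√(w(174, J) - 34563) = √(-¾ - 34563) = √(-138255/4) = I*√138255/2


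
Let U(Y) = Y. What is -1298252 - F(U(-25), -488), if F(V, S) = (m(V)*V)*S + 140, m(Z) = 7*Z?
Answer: 836608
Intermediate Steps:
F(V, S) = 140 + 7*S*V² (F(V, S) = ((7*V)*V)*S + 140 = (7*V²)*S + 140 = 7*S*V² + 140 = 140 + 7*S*V²)
-1298252 - F(U(-25), -488) = -1298252 - (140 + 7*(-488)*(-25)²) = -1298252 - (140 + 7*(-488)*625) = -1298252 - (140 - 2135000) = -1298252 - 1*(-2134860) = -1298252 + 2134860 = 836608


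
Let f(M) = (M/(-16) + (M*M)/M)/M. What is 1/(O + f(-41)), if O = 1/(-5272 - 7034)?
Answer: 98448/92287 ≈ 1.0668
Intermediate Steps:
O = -1/12306 (O = 1/(-12306) = -1/12306 ≈ -8.1261e-5)
f(M) = 15/16 (f(M) = (M*(-1/16) + M²/M)/M = (-M/16 + M)/M = (15*M/16)/M = 15/16)
1/(O + f(-41)) = 1/(-1/12306 + 15/16) = 1/(92287/98448) = 98448/92287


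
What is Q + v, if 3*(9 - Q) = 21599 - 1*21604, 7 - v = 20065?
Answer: -60142/3 ≈ -20047.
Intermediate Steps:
v = -20058 (v = 7 - 1*20065 = 7 - 20065 = -20058)
Q = 32/3 (Q = 9 - (21599 - 1*21604)/3 = 9 - (21599 - 21604)/3 = 9 - 1/3*(-5) = 9 + 5/3 = 32/3 ≈ 10.667)
Q + v = 32/3 - 20058 = -60142/3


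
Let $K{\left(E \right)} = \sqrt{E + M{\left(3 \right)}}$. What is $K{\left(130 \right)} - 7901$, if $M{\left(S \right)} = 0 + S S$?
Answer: $-7901 + \sqrt{139} \approx -7889.2$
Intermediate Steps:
$M{\left(S \right)} = S^{2}$ ($M{\left(S \right)} = 0 + S^{2} = S^{2}$)
$K{\left(E \right)} = \sqrt{9 + E}$ ($K{\left(E \right)} = \sqrt{E + 3^{2}} = \sqrt{E + 9} = \sqrt{9 + E}$)
$K{\left(130 \right)} - 7901 = \sqrt{9 + 130} - 7901 = \sqrt{139} - 7901 = -7901 + \sqrt{139}$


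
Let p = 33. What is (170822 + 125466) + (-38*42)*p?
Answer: 243620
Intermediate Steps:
(170822 + 125466) + (-38*42)*p = (170822 + 125466) - 38*42*33 = 296288 - 1596*33 = 296288 - 52668 = 243620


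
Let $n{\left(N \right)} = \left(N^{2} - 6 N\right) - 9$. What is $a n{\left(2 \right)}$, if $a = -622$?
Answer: $10574$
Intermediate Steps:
$n{\left(N \right)} = -9 + N^{2} - 6 N$
$a n{\left(2 \right)} = - 622 \left(-9 + 2^{2} - 12\right) = - 622 \left(-9 + 4 - 12\right) = \left(-622\right) \left(-17\right) = 10574$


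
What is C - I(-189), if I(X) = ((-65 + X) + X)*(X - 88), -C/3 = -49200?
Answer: 24889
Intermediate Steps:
C = 147600 (C = -3*(-49200) = 147600)
I(X) = (-88 + X)*(-65 + 2*X) (I(X) = (-65 + 2*X)*(-88 + X) = (-88 + X)*(-65 + 2*X))
C - I(-189) = 147600 - (5720 - 241*(-189) + 2*(-189)**2) = 147600 - (5720 + 45549 + 2*35721) = 147600 - (5720 + 45549 + 71442) = 147600 - 1*122711 = 147600 - 122711 = 24889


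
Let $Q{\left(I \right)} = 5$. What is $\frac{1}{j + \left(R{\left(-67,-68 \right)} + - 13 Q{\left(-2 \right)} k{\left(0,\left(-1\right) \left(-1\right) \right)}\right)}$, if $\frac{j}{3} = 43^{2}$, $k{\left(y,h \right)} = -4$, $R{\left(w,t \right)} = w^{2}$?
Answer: $\frac{1}{10296} \approx 9.7125 \cdot 10^{-5}$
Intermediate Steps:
$j = 5547$ ($j = 3 \cdot 43^{2} = 3 \cdot 1849 = 5547$)
$\frac{1}{j + \left(R{\left(-67,-68 \right)} + - 13 Q{\left(-2 \right)} k{\left(0,\left(-1\right) \left(-1\right) \right)}\right)} = \frac{1}{5547 + \left(\left(-67\right)^{2} + \left(-13\right) 5 \left(-4\right)\right)} = \frac{1}{5547 + \left(4489 - -260\right)} = \frac{1}{5547 + \left(4489 + 260\right)} = \frac{1}{5547 + 4749} = \frac{1}{10296}$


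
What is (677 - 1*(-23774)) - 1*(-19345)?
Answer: 43796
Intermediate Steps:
(677 - 1*(-23774)) - 1*(-19345) = (677 + 23774) + 19345 = 24451 + 19345 = 43796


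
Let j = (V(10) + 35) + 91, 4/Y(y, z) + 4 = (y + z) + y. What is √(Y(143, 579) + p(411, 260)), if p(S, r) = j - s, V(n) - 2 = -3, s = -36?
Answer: 5*√4774245/861 ≈ 12.689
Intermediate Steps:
V(n) = -1 (V(n) = 2 - 3 = -1)
Y(y, z) = 4/(-4 + z + 2*y) (Y(y, z) = 4/(-4 + ((y + z) + y)) = 4/(-4 + (z + 2*y)) = 4/(-4 + z + 2*y))
j = 125 (j = (-1 + 35) + 91 = 34 + 91 = 125)
p(S, r) = 161 (p(S, r) = 125 - 1*(-36) = 125 + 36 = 161)
√(Y(143, 579) + p(411, 260)) = √(4/(-4 + 579 + 2*143) + 161) = √(4/(-4 + 579 + 286) + 161) = √(4/861 + 161) = √(138625/861) = 5*√4774245/861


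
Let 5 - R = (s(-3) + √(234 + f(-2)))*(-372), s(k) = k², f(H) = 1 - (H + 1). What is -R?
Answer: -3353 - 744*√59 ≈ -9067.8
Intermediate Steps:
f(H) = -H (f(H) = 1 - (1 + H) = 1 + (-1 - H) = -H)
R = 3353 + 744*√59 (R = 5 - ((-3)² + √(234 - 1*(-2)))*(-372) = 5 - (9 + √(234 + 2))*(-372) = 5 - (9 + √236)*(-372) = 5 - (9 + 2*√59)*(-372) = 5 - (-3348 - 744*√59) = 5 + (3348 + 744*√59) = 3353 + 744*√59 ≈ 9067.8)
-R = -(3353 + 744*√59) = -3353 - 744*√59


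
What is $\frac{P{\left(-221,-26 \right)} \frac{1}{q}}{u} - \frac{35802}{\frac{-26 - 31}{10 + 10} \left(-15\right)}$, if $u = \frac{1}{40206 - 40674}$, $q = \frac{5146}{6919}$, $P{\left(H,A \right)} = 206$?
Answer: $- \frac{6377887620}{48887} \approx -1.3046 \cdot 10^{5}$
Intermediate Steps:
$q = \frac{5146}{6919}$ ($q = 5146 \cdot \frac{1}{6919} = \frac{5146}{6919} \approx 0.74375$)
$u = - \frac{1}{468}$ ($u = \frac{1}{-468} = - \frac{1}{468} \approx -0.0021368$)
$\frac{P{\left(-221,-26 \right)} \frac{1}{q}}{u} - \frac{35802}{\frac{-26 - 31}{10 + 10} \left(-15\right)} = \frac{206 \frac{1}{\frac{5146}{6919}}}{- \frac{1}{468}} - \frac{35802}{\frac{-26 - 31}{10 + 10} \left(-15\right)} = 206 \cdot \frac{6919}{5146} \left(-468\right) - \frac{35802}{- \frac{57}{20} \left(-15\right)} = \frac{712657}{2573} \left(-468\right) - \frac{35802}{\left(-57\right) \frac{1}{20} \left(-15\right)} = - \frac{333523476}{2573} - \frac{35802}{\left(- \frac{57}{20}\right) \left(-15\right)} = - \frac{333523476}{2573} - \frac{35802}{\frac{171}{4}} = - \frac{333523476}{2573} - \frac{15912}{19} = - \frac{6377887620}{48887}$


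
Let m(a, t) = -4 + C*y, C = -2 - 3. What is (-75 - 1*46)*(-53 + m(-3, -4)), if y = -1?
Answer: 6292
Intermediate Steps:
C = -5
m(a, t) = 1 (m(a, t) = -4 - 5*(-1) = -4 + 5 = 1)
(-75 - 1*46)*(-53 + m(-3, -4)) = (-75 - 1*46)*(-53 + 1) = (-75 - 46)*(-52) = -121*(-52) = 6292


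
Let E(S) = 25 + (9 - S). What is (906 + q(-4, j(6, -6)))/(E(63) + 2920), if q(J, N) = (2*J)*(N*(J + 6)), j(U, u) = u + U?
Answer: 906/2891 ≈ 0.31339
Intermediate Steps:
j(U, u) = U + u
E(S) = 34 - S
q(J, N) = 2*J*N*(6 + J) (q(J, N) = (2*J)*(N*(6 + J)) = 2*J*N*(6 + J))
(906 + q(-4, j(6, -6)))/(E(63) + 2920) = (906 + 2*(-4)*(6 - 6)*(6 - 4))/((34 - 1*63) + 2920) = (906 + 2*(-4)*0*2)/((34 - 63) + 2920) = (906 + 0)/(-29 + 2920) = 906/2891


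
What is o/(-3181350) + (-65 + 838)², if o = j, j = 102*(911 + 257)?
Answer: 316824794169/530225 ≈ 5.9753e+5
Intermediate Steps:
j = 119136 (j = 102*1168 = 119136)
o = 119136
o/(-3181350) + (-65 + 838)² = 119136/(-3181350) + (-65 + 838)² = 119136*(-1/3181350) + 773² = -19856/530225 + 597529 = 316824794169/530225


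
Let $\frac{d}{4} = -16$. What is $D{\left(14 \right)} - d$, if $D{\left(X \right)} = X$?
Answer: $78$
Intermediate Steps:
$d = -64$ ($d = 4 \left(-16\right) = -64$)
$D{\left(14 \right)} - d = 14 - -64 = 14 + 64 = 78$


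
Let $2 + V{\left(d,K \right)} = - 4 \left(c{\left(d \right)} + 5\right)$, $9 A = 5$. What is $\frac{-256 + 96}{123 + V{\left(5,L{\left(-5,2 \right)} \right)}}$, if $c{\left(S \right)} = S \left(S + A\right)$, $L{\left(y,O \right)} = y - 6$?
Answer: $\frac{1440}{91} \approx 15.824$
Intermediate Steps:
$A = \frac{5}{9}$ ($A = \frac{1}{9} \cdot 5 = \frac{5}{9} \approx 0.55556$)
$L{\left(y,O \right)} = -6 + y$ ($L{\left(y,O \right)} = y - 6 = -6 + y$)
$c{\left(S \right)} = S \left(\frac{5}{9} + S\right)$ ($c{\left(S \right)} = S \left(S + \frac{5}{9}\right) = S \left(\frac{5}{9} + S\right)$)
$V{\left(d,K \right)} = -22 - \frac{4 d \left(5 + 9 d\right)}{9}$ ($V{\left(d,K \right)} = -2 - 4 \left(\frac{d \left(5 + 9 d\right)}{9} + 5\right) = -2 - 4 \left(5 + \frac{d \left(5 + 9 d\right)}{9}\right) = -2 - \left(20 + \frac{4 d \left(5 + 9 d\right)}{9}\right) = -22 - \frac{4 d \left(5 + 9 d\right)}{9}$)
$\frac{-256 + 96}{123 + V{\left(5,L{\left(-5,2 \right)} \right)}} = \frac{-256 + 96}{123 - \left(22 + \frac{20 \left(5 + 9 \cdot 5\right)}{9}\right)} = - \frac{160}{123 - \left(22 + \frac{20 \left(5 + 45\right)}{9}\right)} = - \frac{160}{123 - \left(22 + \frac{20}{9} \cdot 50\right)} = - \frac{160}{123 - \frac{1198}{9}} = - \frac{160}{- \frac{91}{9}} = \left(-160\right) \left(- \frac{9}{91}\right) = \frac{1440}{91}$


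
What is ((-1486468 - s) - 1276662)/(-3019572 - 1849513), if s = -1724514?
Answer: 1038616/4869085 ≈ 0.21331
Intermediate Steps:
((-1486468 - s) - 1276662)/(-3019572 - 1849513) = ((-1486468 - 1*(-1724514)) - 1276662)/(-3019572 - 1849513) = ((-1486468 + 1724514) - 1276662)/(-4869085) = (238046 - 1276662)*(-1/4869085) = -1038616*(-1/4869085) = 1038616/4869085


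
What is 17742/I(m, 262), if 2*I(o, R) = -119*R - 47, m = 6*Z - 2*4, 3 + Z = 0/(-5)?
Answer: -35484/31225 ≈ -1.1364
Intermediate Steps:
Z = -3 (Z = -3 + 0/(-5) = -3 + 0*(-⅕) = -3 + 0 = -3)
m = -26 (m = 6*(-3) - 2*4 = -18 - 8 = -26)
I(o, R) = -47/2 - 119*R/2 (I(o, R) = (-119*R - 47)/2 = (-47 - 119*R)/2 = -47/2 - 119*R/2)
17742/I(m, 262) = 17742/(-47/2 - 119/2*262) = 17742/(-47/2 - 15589) = 17742/(-31225/2) = 17742*(-2/31225) = -35484/31225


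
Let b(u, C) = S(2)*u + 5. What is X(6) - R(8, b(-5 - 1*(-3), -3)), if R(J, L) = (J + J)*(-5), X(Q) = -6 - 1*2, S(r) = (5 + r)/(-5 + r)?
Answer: 72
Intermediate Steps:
S(r) = (5 + r)/(-5 + r)
b(u, C) = 5 - 7*u/3 (b(u, C) = ((5 + 2)/(-5 + 2))*u + 5 = (7/(-3))*u + 5 = (-⅓*7)*u + 5 = -7*u/3 + 5 = 5 - 7*u/3)
X(Q) = -8 (X(Q) = -6 - 2 = -8)
R(J, L) = -10*J (R(J, L) = (2*J)*(-5) = -10*J)
X(6) - R(8, b(-5 - 1*(-3), -3)) = -8 - (-10)*8 = -8 - 1*(-80) = -8 + 80 = 72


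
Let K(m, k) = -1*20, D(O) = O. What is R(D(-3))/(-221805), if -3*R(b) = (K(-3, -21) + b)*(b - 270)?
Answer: 2093/221805 ≈ 0.0094362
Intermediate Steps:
K(m, k) = -20
R(b) = -(-270 + b)*(-20 + b)/3 (R(b) = -(-20 + b)*(b - 270)/3 = -(-20 + b)*(-270 + b)/3 = -(-270 + b)*(-20 + b)/3)
R(D(-3))/(-221805) = (-1800 - ⅓*(-3)² + (290/3)*(-3))/(-221805) = (-1800 - ⅓*9 - 290)*(-1/221805) = (-1800 - 3 - 290)*(-1/221805) = -2093*(-1/221805) = 2093/221805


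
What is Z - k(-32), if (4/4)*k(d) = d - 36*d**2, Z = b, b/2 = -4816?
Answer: 27264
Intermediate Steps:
b = -9632 (b = 2*(-4816) = -9632)
Z = -9632
k(d) = d - 36*d**2
Z - k(-32) = -9632 - (-32)*(1 - 36*(-32)) = -9632 - (-32)*(1 + 1152) = -9632 - (-32)*1153 = -9632 - 1*(-36896) = -9632 + 36896 = 27264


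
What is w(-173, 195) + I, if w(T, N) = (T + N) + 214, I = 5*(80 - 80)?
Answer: 236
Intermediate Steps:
I = 0 (I = 5*0 = 0)
w(T, N) = 214 + N + T (w(T, N) = (N + T) + 214 = 214 + N + T)
w(-173, 195) + I = (214 + 195 - 173) + 0 = 236 + 0 = 236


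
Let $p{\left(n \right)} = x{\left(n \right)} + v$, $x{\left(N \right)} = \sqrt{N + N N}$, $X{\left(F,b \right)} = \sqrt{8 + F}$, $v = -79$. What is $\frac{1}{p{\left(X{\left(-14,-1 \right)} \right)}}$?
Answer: $- \frac{1}{79 - \sqrt[4]{6} \sqrt{i \left(1 + i \sqrt{6}\right)}} \approx -0.012724 - 0.00040487 i$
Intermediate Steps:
$x{\left(N \right)} = \sqrt{N + N^{2}}$
$p{\left(n \right)} = -79 + \sqrt{n \left(1 + n\right)}$ ($p{\left(n \right)} = \sqrt{n \left(1 + n\right)} - 79 = -79 + \sqrt{n \left(1 + n\right)}$)
$\frac{1}{p{\left(X{\left(-14,-1 \right)} \right)}} = \frac{1}{-79 + \sqrt{\sqrt{8 - 14} \left(1 + \sqrt{8 - 14}\right)}} = \frac{1}{-79 + \sqrt{\sqrt{-6} \left(1 + \sqrt{-6}\right)}} = \frac{1}{-79 + \sqrt{i \sqrt{6} \left(1 + i \sqrt{6}\right)}} = \frac{1}{-79 + \sqrt[4]{6} \sqrt{i \left(1 + i \sqrt{6}\right)}}$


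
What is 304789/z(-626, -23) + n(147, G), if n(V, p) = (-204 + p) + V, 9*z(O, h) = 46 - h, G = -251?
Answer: 907283/23 ≈ 39447.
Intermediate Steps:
z(O, h) = 46/9 - h/9 (z(O, h) = (46 - h)/9 = 46/9 - h/9)
n(V, p) = -204 + V + p
304789/z(-626, -23) + n(147, G) = 304789/(46/9 - ⅑*(-23)) + (-204 + 147 - 251) = 304789/(46/9 + 23/9) - 308 = 304789/(23/3) - 308 = 304789*(3/23) - 308 = 914367/23 - 308 = 907283/23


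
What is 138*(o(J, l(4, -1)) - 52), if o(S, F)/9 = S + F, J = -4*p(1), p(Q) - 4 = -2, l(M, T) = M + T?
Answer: -13386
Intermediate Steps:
p(Q) = 2 (p(Q) = 4 - 2 = 2)
J = -8 (J = -4*2 = -8)
o(S, F) = 9*F + 9*S (o(S, F) = 9*(S + F) = 9*(F + S) = 9*F + 9*S)
138*(o(J, l(4, -1)) - 52) = 138*((9*(4 - 1) + 9*(-8)) - 52) = 138*((9*3 - 72) - 52) = 138*((27 - 72) - 52) = 138*(-45 - 52) = 138*(-97) = -13386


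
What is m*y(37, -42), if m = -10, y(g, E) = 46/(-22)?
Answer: 230/11 ≈ 20.909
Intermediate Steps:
y(g, E) = -23/11 (y(g, E) = 46*(-1/22) = -23/11)
m*y(37, -42) = -10*(-23/11) = 230/11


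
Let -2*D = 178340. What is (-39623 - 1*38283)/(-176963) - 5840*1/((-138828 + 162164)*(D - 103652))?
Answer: 21909638074117/49767461456181 ≈ 0.44024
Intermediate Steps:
D = -89170 (D = -1/2*178340 = -89170)
(-39623 - 1*38283)/(-176963) - 5840*1/((-138828 + 162164)*(D - 103652)) = (-39623 - 1*38283)/(-176963) - 5840*1/((-138828 + 162164)*(-89170 - 103652)) = (-39623 - 38283)*(-1/176963) - 5840/((-192822*23336)) = -77906*(-1/176963) - 5840/(-4499694192) = 77906/176963 - 5840*(-1/4499694192) = 77906/176963 + 365/281230887 = 21909638074117/49767461456181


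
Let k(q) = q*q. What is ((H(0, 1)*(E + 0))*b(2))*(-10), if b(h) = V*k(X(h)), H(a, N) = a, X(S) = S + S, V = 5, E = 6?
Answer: 0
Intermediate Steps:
X(S) = 2*S
k(q) = q²
b(h) = 20*h² (b(h) = 5*(2*h)² = 5*(4*h²) = 20*h²)
((H(0, 1)*(E + 0))*b(2))*(-10) = ((0*(6 + 0))*(20*2²))*(-10) = ((0*6)*(20*4))*(-10) = (0*80)*(-10) = 0*(-10) = 0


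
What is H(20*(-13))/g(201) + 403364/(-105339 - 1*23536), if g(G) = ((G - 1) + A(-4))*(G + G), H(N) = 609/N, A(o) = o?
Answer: -78698677331/25144028000 ≈ -3.1299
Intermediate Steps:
g(G) = 2*G*(-5 + G) (g(G) = ((G - 1) - 4)*(G + G) = ((-1 + G) - 4)*(2*G) = (-5 + G)*(2*G) = 2*G*(-5 + G))
H(20*(-13))/g(201) + 403364/(-105339 - 1*23536) = (609/((20*(-13))))/((2*201*(-5 + 201))) + 403364/(-105339 - 1*23536) = (609/(-260))/((2*201*196)) + 403364/(-105339 - 23536) = (609*(-1/260))/78792 + 403364/(-128875) = -609/260*1/78792 + 403364*(-1/128875) = -29/975520 - 403364/128875 = -78698677331/25144028000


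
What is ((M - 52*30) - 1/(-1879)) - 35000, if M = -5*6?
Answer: -68752609/1879 ≈ -36590.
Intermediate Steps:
M = -30
((M - 52*30) - 1/(-1879)) - 35000 = ((-30 - 52*30) - 1/(-1879)) - 35000 = ((-30 - 1560) - 1*(-1/1879)) - 35000 = (-1590 + 1/1879) - 35000 = -2987609/1879 - 35000 = -68752609/1879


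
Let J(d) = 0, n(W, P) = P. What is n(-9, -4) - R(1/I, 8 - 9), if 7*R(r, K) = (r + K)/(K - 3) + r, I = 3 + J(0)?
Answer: -57/14 ≈ -4.0714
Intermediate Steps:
I = 3 (I = 3 + 0 = 3)
R(r, K) = r/7 + (K + r)/(7*(-3 + K)) (R(r, K) = ((r + K)/(K - 3) + r)/7 = ((K + r)/(-3 + K) + r)/7 = (r + (K + r)/(-3 + K))/7 = r/7 + (K + r)/(7*(-3 + K)))
n(-9, -4) - R(1/I, 8 - 9) = -4 - ((8 - 9) - 2/3 + (8 - 9)/3)/(7*(-3 + (8 - 9))) = -4 - (-1 - 2*1/3 - 1*1/3)/(7*(-3 - 1)) = -4 - (-1 - 2/3 - 1/3)/(7*(-4)) = -4 - (-1)*(-2)/(7*4) = -4 - 1*1/14 = -4 - 1/14 = -57/14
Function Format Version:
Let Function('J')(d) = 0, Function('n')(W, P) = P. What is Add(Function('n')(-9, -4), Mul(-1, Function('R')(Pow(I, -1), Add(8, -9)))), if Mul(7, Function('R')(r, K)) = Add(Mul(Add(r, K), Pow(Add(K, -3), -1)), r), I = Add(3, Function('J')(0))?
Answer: Rational(-57, 14) ≈ -4.0714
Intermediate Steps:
I = 3 (I = Add(3, 0) = 3)
Function('R')(r, K) = Add(Mul(Rational(1, 7), r), Mul(Rational(1, 7), Pow(Add(-3, K), -1), Add(K, r))) (Function('R')(r, K) = Mul(Rational(1, 7), Add(Mul(Add(r, K), Pow(Add(K, -3), -1)), r)) = Mul(Rational(1, 7), Add(Mul(Add(K, r), Pow(Add(-3, K), -1)), r)) = Mul(Rational(1, 7), Add(Mul(Pow(Add(-3, K), -1), Add(K, r)), r)) = Mul(Rational(1, 7), Add(r, Mul(Pow(Add(-3, K), -1), Add(K, r)))) = Add(Mul(Rational(1, 7), r), Mul(Rational(1, 7), Pow(Add(-3, K), -1), Add(K, r))))
Add(Function('n')(-9, -4), Mul(-1, Function('R')(Pow(I, -1), Add(8, -9)))) = Add(-4, Mul(-1, Mul(Rational(1, 7), Pow(Add(-3, Add(8, -9)), -1), Add(Add(8, -9), Mul(-2, Pow(3, -1)), Mul(Add(8, -9), Pow(3, -1)))))) = Add(-4, Mul(-1, Mul(Rational(1, 7), Pow(Add(-3, -1), -1), Add(-1, Mul(-2, Rational(1, 3)), Mul(-1, Rational(1, 3)))))) = Add(-4, Mul(-1, Mul(Rational(1, 7), Pow(-4, -1), Add(-1, Rational(-2, 3), Rational(-1, 3))))) = Add(-4, Mul(-1, Mul(Rational(1, 7), Rational(-1, 4), -2))) = Add(-4, Mul(-1, Rational(1, 14))) = Add(-4, Rational(-1, 14)) = Rational(-57, 14)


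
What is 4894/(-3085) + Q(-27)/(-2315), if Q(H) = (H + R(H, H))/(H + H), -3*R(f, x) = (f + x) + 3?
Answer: -61182979/38565585 ≈ -1.5865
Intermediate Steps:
R(f, x) = -1 - f/3 - x/3 (R(f, x) = -((f + x) + 3)/3 = -(3 + f + x)/3 = -1 - f/3 - x/3)
Q(H) = (-1 + H/3)/(2*H) (Q(H) = (H + (-1 - H/3 - H/3))/(H + H) = (H + (-1 - 2*H/3))/((2*H)) = (-1 + H/3)*(1/(2*H)) = (-1 + H/3)/(2*H))
4894/(-3085) + Q(-27)/(-2315) = 4894/(-3085) + ((⅙)*(-3 - 27)/(-27))/(-2315) = 4894*(-1/3085) + ((⅙)*(-1/27)*(-30))*(-1/2315) = -4894/3085 + (5/27)*(-1/2315) = -4894/3085 - 1/12501 = -61182979/38565585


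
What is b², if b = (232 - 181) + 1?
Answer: 2704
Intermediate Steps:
b = 52 (b = 51 + 1 = 52)
b² = 52² = 2704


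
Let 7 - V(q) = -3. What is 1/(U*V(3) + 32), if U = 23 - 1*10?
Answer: 1/162 ≈ 0.0061728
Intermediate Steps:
V(q) = 10 (V(q) = 7 - 1*(-3) = 7 + 3 = 10)
U = 13 (U = 23 - 10 = 13)
1/(U*V(3) + 32) = 1/(13*10 + 32) = 1/(130 + 32) = 1/162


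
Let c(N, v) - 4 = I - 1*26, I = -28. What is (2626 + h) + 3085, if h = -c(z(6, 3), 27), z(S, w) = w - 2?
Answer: 5761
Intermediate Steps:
z(S, w) = -2 + w
c(N, v) = -50 (c(N, v) = 4 + (-28 - 1*26) = 4 + (-28 - 26) = 4 - 54 = -50)
h = 50 (h = -1*(-50) = 50)
(2626 + h) + 3085 = (2626 + 50) + 3085 = 2676 + 3085 = 5761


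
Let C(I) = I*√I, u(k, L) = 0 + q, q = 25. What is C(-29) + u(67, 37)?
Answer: 25 - 29*I*√29 ≈ 25.0 - 156.17*I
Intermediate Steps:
u(k, L) = 25 (u(k, L) = 0 + 25 = 25)
C(I) = I^(3/2)
C(-29) + u(67, 37) = (-29)^(3/2) + 25 = -29*I*√29 + 25 = 25 - 29*I*√29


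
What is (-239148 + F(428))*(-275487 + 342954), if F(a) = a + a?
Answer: -16076846364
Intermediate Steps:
F(a) = 2*a
(-239148 + F(428))*(-275487 + 342954) = (-239148 + 2*428)*(-275487 + 342954) = (-239148 + 856)*67467 = -238292*67467 = -16076846364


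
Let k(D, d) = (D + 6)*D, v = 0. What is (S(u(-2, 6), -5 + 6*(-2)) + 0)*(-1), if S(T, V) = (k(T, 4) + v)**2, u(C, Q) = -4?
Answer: -64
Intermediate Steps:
k(D, d) = D*(6 + D) (k(D, d) = (6 + D)*D = D*(6 + D))
S(T, V) = T**2*(6 + T)**2 (S(T, V) = (T*(6 + T) + 0)**2 = (T*(6 + T))**2 = T**2*(6 + T)**2)
(S(u(-2, 6), -5 + 6*(-2)) + 0)*(-1) = ((-4)**2*(6 - 4)**2 + 0)*(-1) = (16*2**2 + 0)*(-1) = (16*4 + 0)*(-1) = (64 + 0)*(-1) = 64*(-1) = -64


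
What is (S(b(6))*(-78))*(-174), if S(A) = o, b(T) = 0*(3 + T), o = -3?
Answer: -40716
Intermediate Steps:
b(T) = 0
S(A) = -3
(S(b(6))*(-78))*(-174) = -3*(-78)*(-174) = 234*(-174) = -40716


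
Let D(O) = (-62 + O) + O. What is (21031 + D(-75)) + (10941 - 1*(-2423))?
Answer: 34183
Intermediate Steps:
D(O) = -62 + 2*O
(21031 + D(-75)) + (10941 - 1*(-2423)) = (21031 + (-62 + 2*(-75))) + (10941 - 1*(-2423)) = (21031 + (-62 - 150)) + (10941 + 2423) = (21031 - 212) + 13364 = 20819 + 13364 = 34183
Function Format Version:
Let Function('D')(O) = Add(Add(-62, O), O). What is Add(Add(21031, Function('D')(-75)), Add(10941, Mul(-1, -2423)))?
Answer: 34183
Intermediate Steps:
Function('D')(O) = Add(-62, Mul(2, O))
Add(Add(21031, Function('D')(-75)), Add(10941, Mul(-1, -2423))) = Add(Add(21031, Add(-62, Mul(2, -75))), Add(10941, Mul(-1, -2423))) = Add(Add(21031, Add(-62, -150)), Add(10941, 2423)) = Add(Add(21031, -212), 13364) = Add(20819, 13364) = 34183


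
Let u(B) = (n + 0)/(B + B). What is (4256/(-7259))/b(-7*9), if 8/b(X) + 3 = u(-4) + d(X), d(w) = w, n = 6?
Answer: 5073/1037 ≈ 4.8920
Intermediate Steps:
u(B) = 3/B (u(B) = (6 + 0)/(B + B) = 6/((2*B)) = 6*(1/(2*B)) = 3/B)
b(X) = 8/(-15/4 + X) (b(X) = 8/(-3 + (3/(-4) + X)) = 8/(-3 + (3*(-1/4) + X)) = 8/(-3 + (-3/4 + X)) = 8/(-15/4 + X))
(4256/(-7259))/b(-7*9) = (4256/(-7259))/((32/(-15 + 4*(-7*9)))) = (4256*(-1/7259))/((32/(-15 + 4*(-63)))) = -608/(1037*(32/(-15 - 252))) = -608/(1037*(32/(-267))) = -608/(1037*(32*(-1/267))) = -608/(1037*(-32/267)) = -608/1037*(-267/32) = 5073/1037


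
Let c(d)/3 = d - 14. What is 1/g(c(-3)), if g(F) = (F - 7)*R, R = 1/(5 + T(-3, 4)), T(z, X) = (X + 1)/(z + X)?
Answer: -5/29 ≈ -0.17241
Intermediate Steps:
T(z, X) = (1 + X)/(X + z)
R = ⅒ (R = 1/(5 + (1 + 4)/(4 - 3)) = 1/(5 + 5/1) = 1/(5 + 1*5) = 1/(5 + 5) = 1/10 = ⅒ ≈ 0.10000)
c(d) = -42 + 3*d (c(d) = 3*(d - 14) = 3*(-14 + d) = -42 + 3*d)
g(F) = -7/10 + F/10 (g(F) = (F - 7)*(⅒) = (-7 + F)*(⅒) = -7/10 + F/10)
1/g(c(-3)) = 1/(-7/10 + (-42 + 3*(-3))/10) = 1/(-7/10 + (-42 - 9)/10) = 1/(-7/10 + (⅒)*(-51)) = 1/(-7/10 - 51/10) = 1/(-29/5) = -5/29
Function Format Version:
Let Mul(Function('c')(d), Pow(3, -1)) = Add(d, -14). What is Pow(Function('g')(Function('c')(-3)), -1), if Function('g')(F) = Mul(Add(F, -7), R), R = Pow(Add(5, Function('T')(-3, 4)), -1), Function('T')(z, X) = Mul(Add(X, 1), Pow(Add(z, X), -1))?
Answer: Rational(-5, 29) ≈ -0.17241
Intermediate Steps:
Function('T')(z, X) = Mul(Pow(Add(X, z), -1), Add(1, X)) (Function('T')(z, X) = Mul(Add(1, X), Pow(Add(X, z), -1)) = Mul(Pow(Add(X, z), -1), Add(1, X)))
R = Rational(1, 10) (R = Pow(Add(5, Mul(Pow(Add(4, -3), -1), Add(1, 4))), -1) = Pow(Add(5, Mul(Pow(1, -1), 5)), -1) = Pow(Add(5, Mul(1, 5)), -1) = Pow(Add(5, 5), -1) = Pow(10, -1) = Rational(1, 10) ≈ 0.10000)
Function('c')(d) = Add(-42, Mul(3, d)) (Function('c')(d) = Mul(3, Add(d, -14)) = Mul(3, Add(-14, d)) = Add(-42, Mul(3, d)))
Function('g')(F) = Add(Rational(-7, 10), Mul(Rational(1, 10), F)) (Function('g')(F) = Mul(Add(F, -7), Rational(1, 10)) = Mul(Add(-7, F), Rational(1, 10)) = Add(Rational(-7, 10), Mul(Rational(1, 10), F)))
Pow(Function('g')(Function('c')(-3)), -1) = Pow(Add(Rational(-7, 10), Mul(Rational(1, 10), Add(-42, Mul(3, -3)))), -1) = Pow(Add(Rational(-7, 10), Mul(Rational(1, 10), Add(-42, -9))), -1) = Pow(Add(Rational(-7, 10), Mul(Rational(1, 10), -51)), -1) = Pow(Add(Rational(-7, 10), Rational(-51, 10)), -1) = Pow(Rational(-29, 5), -1) = Rational(-5, 29)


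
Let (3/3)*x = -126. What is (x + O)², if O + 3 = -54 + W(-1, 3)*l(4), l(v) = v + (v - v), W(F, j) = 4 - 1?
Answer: 29241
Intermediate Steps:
x = -126
W(F, j) = 3
l(v) = v (l(v) = v + 0 = v)
O = -45 (O = -3 + (-54 + 3*4) = -3 + (-54 + 12) = -3 - 42 = -45)
(x + O)² = (-126 - 45)² = (-171)² = 29241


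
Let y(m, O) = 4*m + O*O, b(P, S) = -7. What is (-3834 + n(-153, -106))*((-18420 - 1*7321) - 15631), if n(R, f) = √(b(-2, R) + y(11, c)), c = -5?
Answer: 158620248 - 41372*√62 ≈ 1.5829e+8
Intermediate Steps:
y(m, O) = O² + 4*m (y(m, O) = 4*m + O² = O² + 4*m)
n(R, f) = √62 (n(R, f) = √(-7 + ((-5)² + 4*11)) = √(-7 + (25 + 44)) = √(-7 + 69) = √62)
(-3834 + n(-153, -106))*((-18420 - 1*7321) - 15631) = (-3834 + √62)*((-18420 - 1*7321) - 15631) = (-3834 + √62)*((-18420 - 7321) - 15631) = (-3834 + √62)*(-25741 - 15631) = (-3834 + √62)*(-41372) = 158620248 - 41372*√62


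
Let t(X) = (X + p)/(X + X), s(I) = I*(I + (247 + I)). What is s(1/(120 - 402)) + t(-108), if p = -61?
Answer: -44591/477144 ≈ -0.093454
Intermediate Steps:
s(I) = I*(247 + 2*I)
t(X) = (-61 + X)/(2*X) (t(X) = (X - 61)/(X + X) = (-61 + X)/((2*X)) = (-61 + X)*(1/(2*X)) = (-61 + X)/(2*X))
s(1/(120 - 402)) + t(-108) = (247 + 2/(120 - 402))/(120 - 402) + (1/2)*(-61 - 108)/(-108) = (247 + 2/(-282))/(-282) + (1/2)*(-1/108)*(-169) = -(247 + 2*(-1/282))/282 + 169/216 = -(247 - 1/141)/282 + 169/216 = -1/282*34826/141 + 169/216 = -17413/19881 + 169/216 = -44591/477144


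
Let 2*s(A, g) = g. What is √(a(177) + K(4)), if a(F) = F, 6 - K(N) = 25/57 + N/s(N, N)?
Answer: 2*√146661/57 ≈ 13.437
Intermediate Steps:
s(A, g) = g/2
K(N) = 203/57 (K(N) = 6 - (25/57 + N/((N/2))) = 6 - (25*(1/57) + N*(2/N)) = 6 - (25/57 + 2) = 6 - 1*139/57 = 6 - 139/57 = 203/57)
√(a(177) + K(4)) = √(177 + 203/57) = √(10292/57) = 2*√146661/57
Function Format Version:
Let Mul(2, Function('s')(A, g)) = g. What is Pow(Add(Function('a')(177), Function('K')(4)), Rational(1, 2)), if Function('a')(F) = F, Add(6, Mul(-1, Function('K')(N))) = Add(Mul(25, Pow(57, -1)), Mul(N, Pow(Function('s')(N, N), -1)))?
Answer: Mul(Rational(2, 57), Pow(146661, Rational(1, 2))) ≈ 13.437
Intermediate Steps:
Function('s')(A, g) = Mul(Rational(1, 2), g)
Function('K')(N) = Rational(203, 57) (Function('K')(N) = Add(6, Mul(-1, Add(Mul(25, Pow(57, -1)), Mul(N, Pow(Mul(Rational(1, 2), N), -1))))) = Add(6, Mul(-1, Add(Mul(25, Rational(1, 57)), Mul(N, Mul(2, Pow(N, -1)))))) = Add(6, Mul(-1, Add(Rational(25, 57), 2))) = Add(6, Mul(-1, Rational(139, 57))) = Add(6, Rational(-139, 57)) = Rational(203, 57))
Pow(Add(Function('a')(177), Function('K')(4)), Rational(1, 2)) = Pow(Add(177, Rational(203, 57)), Rational(1, 2)) = Pow(Rational(10292, 57), Rational(1, 2)) = Mul(Rational(2, 57), Pow(146661, Rational(1, 2)))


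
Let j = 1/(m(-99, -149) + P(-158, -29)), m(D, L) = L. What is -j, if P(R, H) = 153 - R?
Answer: -1/162 ≈ -0.0061728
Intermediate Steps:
j = 1/162 (j = 1/(-149 + (153 - 1*(-158))) = 1/(-149 + (153 + 158)) = 1/(-149 + 311) = 1/162 ≈ 0.0061728)
-j = -1*1/162 = -1/162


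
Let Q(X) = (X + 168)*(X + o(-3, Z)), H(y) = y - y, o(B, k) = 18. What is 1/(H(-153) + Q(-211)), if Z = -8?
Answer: 1/8299 ≈ 0.00012050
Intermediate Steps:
H(y) = 0
Q(X) = (18 + X)*(168 + X) (Q(X) = (X + 168)*(X + 18) = (168 + X)*(18 + X) = (18 + X)*(168 + X))
1/(H(-153) + Q(-211)) = 1/(0 + (3024 + (-211)² + 186*(-211))) = 1/(0 + (3024 + 44521 - 39246)) = 1/(0 + 8299) = 1/8299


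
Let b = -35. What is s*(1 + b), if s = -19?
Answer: 646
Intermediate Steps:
s*(1 + b) = -19*(1 - 35) = -19*(-34) = 646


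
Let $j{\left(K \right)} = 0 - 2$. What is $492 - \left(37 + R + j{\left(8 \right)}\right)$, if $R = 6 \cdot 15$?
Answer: $367$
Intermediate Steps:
$j{\left(K \right)} = -2$
$R = 90$
$492 - \left(37 + R + j{\left(8 \right)}\right) = 492 - 125 = 367$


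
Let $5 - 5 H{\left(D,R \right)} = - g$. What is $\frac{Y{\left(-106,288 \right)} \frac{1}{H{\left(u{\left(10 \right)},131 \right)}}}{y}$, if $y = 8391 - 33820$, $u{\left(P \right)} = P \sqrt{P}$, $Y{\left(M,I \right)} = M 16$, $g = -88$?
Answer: $- \frac{8480}{2110607} \approx -0.0040178$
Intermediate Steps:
$Y{\left(M,I \right)} = 16 M$
$u{\left(P \right)} = P^{\frac{3}{2}}$
$H{\left(D,R \right)} = - \frac{83}{5}$ ($H{\left(D,R \right)} = 1 - \frac{\left(-1\right) \left(-88\right)}{5} = 1 - \frac{88}{5} = - \frac{83}{5}$)
$y = -25429$ ($y = 8391 - 33820 = -25429$)
$\frac{Y{\left(-106,288 \right)} \frac{1}{H{\left(u{\left(10 \right)},131 \right)}}}{y} = \frac{16 \left(-106\right) \frac{1}{- \frac{83}{5}}}{-25429} = \left(-1696\right) \left(- \frac{5}{83}\right) \left(- \frac{1}{25429}\right) = \frac{8480}{83} \left(- \frac{1}{25429}\right) = - \frac{8480}{2110607}$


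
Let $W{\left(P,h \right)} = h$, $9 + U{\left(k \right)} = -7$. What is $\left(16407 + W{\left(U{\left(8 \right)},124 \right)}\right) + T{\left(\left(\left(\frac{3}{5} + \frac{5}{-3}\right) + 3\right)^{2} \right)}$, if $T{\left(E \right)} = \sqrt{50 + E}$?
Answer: $16531 + \frac{\sqrt{12091}}{15} \approx 16538.0$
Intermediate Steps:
$U{\left(k \right)} = -16$ ($U{\left(k \right)} = -9 - 7 = -16$)
$\left(16407 + W{\left(U{\left(8 \right)},124 \right)}\right) + T{\left(\left(\left(\frac{3}{5} + \frac{5}{-3}\right) + 3\right)^{2} \right)} = \left(16407 + 124\right) + \sqrt{50 + \left(\left(\frac{3}{5} + \frac{5}{-3}\right) + 3\right)^{2}} = 16531 + \sqrt{50 + \left(\left(3 \cdot \frac{1}{5} + 5 \left(- \frac{1}{3}\right)\right) + 3\right)^{2}} = 16531 + \sqrt{50 + \left(\left(\frac{3}{5} - \frac{5}{3}\right) + 3\right)^{2}} = 16531 + \sqrt{50 + \left(- \frac{16}{15} + 3\right)^{2}} = 16531 + \sqrt{50 + \left(\frac{29}{15}\right)^{2}} = 16531 + \sqrt{50 + \frac{841}{225}} = 16531 + \sqrt{\frac{12091}{225}} = 16531 + \frac{\sqrt{12091}}{15}$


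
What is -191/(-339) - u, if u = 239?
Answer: -80830/339 ≈ -238.44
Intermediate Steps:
-191/(-339) - u = -191/(-339) - 1*239 = -191*(-1/339) - 239 = 191/339 - 239 = -80830/339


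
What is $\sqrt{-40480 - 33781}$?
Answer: $i \sqrt{74261} \approx 272.51 i$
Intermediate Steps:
$\sqrt{-40480 - 33781} = \sqrt{-74261} = i \sqrt{74261}$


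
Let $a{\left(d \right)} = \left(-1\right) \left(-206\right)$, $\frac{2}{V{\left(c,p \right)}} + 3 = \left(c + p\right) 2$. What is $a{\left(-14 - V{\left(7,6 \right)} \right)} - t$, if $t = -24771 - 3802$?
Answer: $28779$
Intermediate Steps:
$V{\left(c,p \right)} = \frac{2}{-3 + 2 c + 2 p}$ ($V{\left(c,p \right)} = \frac{2}{-3 + \left(c + p\right) 2} = \frac{2}{-3 + \left(2 c + 2 p\right)} = \frac{2}{-3 + 2 c + 2 p}$)
$a{\left(d \right)} = 206$
$t = -28573$
$a{\left(-14 - V{\left(7,6 \right)} \right)} - t = 206 - -28573 = 206 + 28573 = 28779$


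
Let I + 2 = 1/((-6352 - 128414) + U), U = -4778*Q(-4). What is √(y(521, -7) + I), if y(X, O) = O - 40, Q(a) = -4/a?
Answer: I*√238538502102/69772 ≈ 7.0*I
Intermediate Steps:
y(X, O) = -40 + O
U = -4778 (U = -(-19112)/(-4) = -(-19112)*(-1)/4 = -4778*1 = -4778)
I = -279089/139544 (I = -2 + 1/((-6352 - 128414) - 4778) = -2 + 1/(-134766 - 4778) = -2 + 1/(-139544) = -2 - 1/139544 = -279089/139544 ≈ -2.0000)
√(y(521, -7) + I) = √((-40 - 7) - 279089/139544) = √(-47 - 279089/139544) = √(-6837657/139544) = I*√238538502102/69772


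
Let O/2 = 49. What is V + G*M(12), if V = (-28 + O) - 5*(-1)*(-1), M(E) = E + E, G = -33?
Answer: -727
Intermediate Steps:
O = 98 (O = 2*49 = 98)
M(E) = 2*E
V = 65 (V = (-28 + 98) - 5*(-1)*(-1) = 70 + 5*(-1) = 70 - 5 = 65)
V + G*M(12) = 65 - 66*12 = 65 - 33*24 = 65 - 792 = -727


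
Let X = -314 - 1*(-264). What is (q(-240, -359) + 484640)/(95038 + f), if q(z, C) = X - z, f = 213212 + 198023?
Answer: 484830/506273 ≈ 0.95765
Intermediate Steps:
X = -50 (X = -314 + 264 = -50)
f = 411235
q(z, C) = -50 - z
(q(-240, -359) + 484640)/(95038 + f) = ((-50 - 1*(-240)) + 484640)/(95038 + 411235) = ((-50 + 240) + 484640)/506273 = (190 + 484640)*(1/506273) = 484830*(1/506273) = 484830/506273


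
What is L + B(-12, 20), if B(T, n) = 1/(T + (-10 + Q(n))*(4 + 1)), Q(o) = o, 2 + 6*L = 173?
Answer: 542/19 ≈ 28.526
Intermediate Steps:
L = 57/2 (L = -⅓ + (⅙)*173 = -⅓ + 173/6 = 57/2 ≈ 28.500)
B(T, n) = 1/(-50 + T + 5*n) (B(T, n) = 1/(T + (-10 + n)*(4 + 1)) = 1/(T + (-10 + n)*5) = 1/(T + (-50 + 5*n)) = 1/(-50 + T + 5*n))
L + B(-12, 20) = 57/2 + 1/(-50 - 12 + 5*20) = 57/2 + 1/(-50 - 12 + 100) = 57/2 + 1/38 = 542/19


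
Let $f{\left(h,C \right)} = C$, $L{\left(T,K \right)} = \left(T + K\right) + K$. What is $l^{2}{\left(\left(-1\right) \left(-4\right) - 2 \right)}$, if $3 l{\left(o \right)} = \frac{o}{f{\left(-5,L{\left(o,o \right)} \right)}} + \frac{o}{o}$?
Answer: $\frac{16}{81} \approx 0.19753$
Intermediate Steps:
$L{\left(T,K \right)} = T + 2 K$ ($L{\left(T,K \right)} = \left(K + T\right) + K = T + 2 K$)
$l{\left(o \right)} = \frac{4}{9}$ ($l{\left(o \right)} = \frac{\frac{o}{o + 2 o} + \frac{o}{o}}{3} = \frac{\frac{o}{3 o} + 1}{3} = \frac{o \frac{1}{3 o} + 1}{3} = \frac{\frac{1}{3} + 1}{3} = \frac{1}{3} \cdot \frac{4}{3} = \frac{4}{9}$)
$l^{2}{\left(\left(-1\right) \left(-4\right) - 2 \right)} = \left(\frac{4}{9}\right)^{2} = \frac{16}{81}$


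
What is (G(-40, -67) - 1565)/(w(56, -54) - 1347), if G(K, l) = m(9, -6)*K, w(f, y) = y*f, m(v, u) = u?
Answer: 1325/4371 ≈ 0.30313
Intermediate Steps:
w(f, y) = f*y
G(K, l) = -6*K
(G(-40, -67) - 1565)/(w(56, -54) - 1347) = (-6*(-40) - 1565)/(56*(-54) - 1347) = (240 - 1565)/(-3024 - 1347) = -1325/(-4371) = -1325*(-1/4371) = 1325/4371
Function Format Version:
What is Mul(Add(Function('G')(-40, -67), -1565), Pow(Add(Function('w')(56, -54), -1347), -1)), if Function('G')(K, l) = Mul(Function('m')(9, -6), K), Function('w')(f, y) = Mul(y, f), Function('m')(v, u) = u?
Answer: Rational(1325, 4371) ≈ 0.30313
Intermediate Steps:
Function('w')(f, y) = Mul(f, y)
Function('G')(K, l) = Mul(-6, K)
Mul(Add(Function('G')(-40, -67), -1565), Pow(Add(Function('w')(56, -54), -1347), -1)) = Mul(Add(Mul(-6, -40), -1565), Pow(Add(Mul(56, -54), -1347), -1)) = Mul(Add(240, -1565), Pow(Add(-3024, -1347), -1)) = Mul(-1325, Pow(-4371, -1)) = Mul(-1325, Rational(-1, 4371)) = Rational(1325, 4371)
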